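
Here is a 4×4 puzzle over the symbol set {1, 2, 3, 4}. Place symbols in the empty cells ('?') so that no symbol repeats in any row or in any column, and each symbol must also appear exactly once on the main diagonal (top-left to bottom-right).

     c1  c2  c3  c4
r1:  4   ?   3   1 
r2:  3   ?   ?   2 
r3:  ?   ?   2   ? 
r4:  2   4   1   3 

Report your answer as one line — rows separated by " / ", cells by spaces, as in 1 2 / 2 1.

4 2 3 1 / 3 1 4 2 / 1 3 2 4 / 2 4 1 3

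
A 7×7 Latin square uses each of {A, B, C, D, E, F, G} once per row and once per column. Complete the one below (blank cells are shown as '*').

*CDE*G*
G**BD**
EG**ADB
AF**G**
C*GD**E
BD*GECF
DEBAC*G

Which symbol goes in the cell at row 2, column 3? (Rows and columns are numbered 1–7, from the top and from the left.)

(r1,c1) = F
(r1,c5) = B
(r1,c7) = A
(r2,c2) = A
(r2,c7) = C
(r4,c4) = C
(r4,c7) = D
(r5,c2) = B
(r5,c5) = F
(r5,c6) = A
(r6,c3) = A
(r7,c6) = F
(r2,c6) = E
(r3,c4) = F
(r4,c3) = E
(r4,c6) = B
(r2,c3) = F

F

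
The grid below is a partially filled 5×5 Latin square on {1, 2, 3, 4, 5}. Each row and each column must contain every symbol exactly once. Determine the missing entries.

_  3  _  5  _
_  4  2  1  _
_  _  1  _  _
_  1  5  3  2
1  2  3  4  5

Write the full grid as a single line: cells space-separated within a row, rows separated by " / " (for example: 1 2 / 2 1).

(r1,c3) = 4
(r1,c5) = 1
(r2,c5) = 3
(r3,c2) = 5
(r3,c4) = 2
(r3,c5) = 4
(r4,c1) = 4
(r1,c1) = 2
(r2,c1) = 5
(r3,c1) = 3

2 3 4 5 1 / 5 4 2 1 3 / 3 5 1 2 4 / 4 1 5 3 2 / 1 2 3 4 5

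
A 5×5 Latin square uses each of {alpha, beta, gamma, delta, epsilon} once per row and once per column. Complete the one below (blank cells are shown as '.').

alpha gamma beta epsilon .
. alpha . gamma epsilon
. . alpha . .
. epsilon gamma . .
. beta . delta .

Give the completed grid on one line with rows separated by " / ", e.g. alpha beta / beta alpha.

row 1 has {alpha,beta,gamma,epsilon}; column 5 has {epsilon} — only delta is left for (r1,c5).
row 2 has {alpha,gamma,epsilon}; column 3 has {alpha,beta,gamma} — only delta is left for (r2,c3).
row 3 has {alpha}; column 2 has {alpha,beta,gamma,epsilon} — only delta is left for (r3,c2).
row 3 has {alpha,delta}; column 4 has {gamma,delta,epsilon} — only beta is left for (r3,c4).
row 3 has {alpha,beta,delta}; column 5 has {delta,epsilon} — only gamma is left for (r3,c5).
row 4 has {gamma,epsilon}; column 4 has {beta,gamma,delta,epsilon} — only alpha is left for (r4,c4).
row 4 has {alpha,gamma,epsilon}; column 5 has {gamma,delta,epsilon} — only beta is left for (r4,c5).
row 5 has {beta,delta}; column 3 has {alpha,beta,gamma,delta} — only epsilon is left for (r5,c3).
row 5 has {beta,delta,epsilon}; column 5 has {beta,gamma,delta,epsilon} — only alpha is left for (r5,c5).
row 2 has {alpha,gamma,delta,epsilon}; column 1 has {alpha} — only beta is left for (r2,c1).
row 3 has {alpha,beta,gamma,delta}; column 1 has {alpha,beta} — only epsilon is left for (r3,c1).
row 4 has {alpha,beta,gamma,epsilon}; column 1 has {alpha,beta,epsilon} — only delta is left for (r4,c1).
row 5 has {alpha,beta,delta,epsilon}; column 1 has {alpha,beta,delta,epsilon} — only gamma is left for (r5,c1).

alpha gamma beta epsilon delta / beta alpha delta gamma epsilon / epsilon delta alpha beta gamma / delta epsilon gamma alpha beta / gamma beta epsilon delta alpha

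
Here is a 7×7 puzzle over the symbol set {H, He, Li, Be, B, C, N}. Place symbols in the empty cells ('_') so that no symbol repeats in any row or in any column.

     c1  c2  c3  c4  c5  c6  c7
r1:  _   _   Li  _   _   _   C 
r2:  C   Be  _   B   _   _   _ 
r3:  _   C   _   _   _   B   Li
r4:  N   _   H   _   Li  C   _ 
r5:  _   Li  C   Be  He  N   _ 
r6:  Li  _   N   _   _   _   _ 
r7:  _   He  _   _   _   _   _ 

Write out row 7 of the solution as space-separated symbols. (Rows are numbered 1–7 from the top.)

Cell (r2,c3): row 2 has {Be,B,C}; column 3 has {H,Li,C,N} → He.
Cell (r3,c3): row 3 has {Li,B,C}; column 3 has {H,He,Li,C,N} → Be.
Cell (r4,c2): row 4 has {H,Li,C,N}; column 2 has {He,Li,Be,C} → B.
Cell (r4,c4): row 4 has {H,Li,B,C,N}; column 4 has {Be,B} → He.
Cell (r4,c7): row 4 has {H,He,Li,B,C,N}; column 7 has {Li,C} → Be.
Cell (r6,c2): row 6 has {Li,N}; column 2 has {He,Li,Be,B,C} → H.
Cell (r6,c4): row 6 has {H,Li,N}; column 4 has {He,Be,B} → C.
Cell (r7,c3): row 7 has {He}; column 3 has {H,He,Li,Be,C,N} → B.
Cell (r1,c2): row 1 has {Li,C}; column 2 has {H,He,Li,Be,B,C} → N.
Cell (r1,c4): row 1 has {Li,C,N}; column 4 has {He,Be,B,C} → H.
Cell (r3,c4): row 3 has {Li,Be,B,C}; column 4 has {H,He,Be,B,C} → N.
Cell (r3,c5): row 3 has {Li,Be,B,C,N}; column 5 has {He,Li} → H.
Cell (r7,c4): row 7 has {He,B}; column 4 has {H,He,Be,B,C,N} → Li.
Cell (r2,c5): row 2 has {He,Be,B,C}; column 5 has {H,He,Li} → N.
Cell (r2,c7): row 2 has {He,Be,B,C,N}; column 7 has {Li,Be,C} → H.
Cell (r3,c1): row 3 has {H,Li,Be,B,C,N}; column 1 has {Li,C,N} → He.
Cell (r5,c7): row 5 has {He,Li,Be,C,N}; column 7 has {H,Li,Be,C} → B.
Cell (r6,c7): row 6 has {H,Li,C,N}; column 7 has {H,Li,Be,B,C} → He.
Cell (r7,c7): row 7 has {He,Li,B}; column 7 has {H,He,Li,Be,B,C} → N.
Cell (r2,c6): row 2 has {H,He,Be,B,C,N}; column 6 has {B,C,N} → Li.
Cell (r5,c1): row 5 has {He,Li,Be,B,C,N}; column 1 has {He,Li,C,N} → H.
Cell (r6,c6): row 6 has {H,He,Li,C,N}; column 6 has {Li,B,C,N} → Be.
Cell (r7,c1): row 7 has {He,Li,B,N}; column 1 has {H,He,Li,C,N} → Be.
Cell (r7,c5): row 7 has {He,Li,Be,B,N}; column 5 has {H,He,Li,N} → C.
Cell (r7,c6): row 7 has {He,Li,Be,B,C,N}; column 6 has {Li,Be,B,C,N} → H.

Be He B Li C H N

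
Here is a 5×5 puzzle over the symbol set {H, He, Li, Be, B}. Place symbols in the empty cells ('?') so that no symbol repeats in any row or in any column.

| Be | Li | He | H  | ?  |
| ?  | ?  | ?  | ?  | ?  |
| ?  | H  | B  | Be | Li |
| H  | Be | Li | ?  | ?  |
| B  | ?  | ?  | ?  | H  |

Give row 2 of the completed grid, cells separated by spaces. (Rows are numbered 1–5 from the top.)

Li B H He Be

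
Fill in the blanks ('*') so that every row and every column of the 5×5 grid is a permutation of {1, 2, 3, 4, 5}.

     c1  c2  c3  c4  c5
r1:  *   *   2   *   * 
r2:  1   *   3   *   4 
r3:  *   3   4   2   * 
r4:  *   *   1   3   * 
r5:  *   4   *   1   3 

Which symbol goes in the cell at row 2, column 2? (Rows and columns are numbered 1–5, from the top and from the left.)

2

(r2,c4): row 2 has {1,3,4}; column 4 has {1,2,3}, so it must be 5.
(r3,c1): row 3 has {2,3,4}; column 1 has {1}, so it must be 5.
(r3,c5): row 3 has {2,3,4,5}; column 5 has {3,4}, so it must be 1.
(r5,c1): row 5 has {1,3,4}; column 1 has {1,5}, so it must be 2.
(r5,c3): row 5 has {1,2,3,4}; column 3 has {1,2,3,4}, so it must be 5.
(r1,c4): row 1 has {2}; column 4 has {1,2,3,5}, so it must be 4.
(r1,c5): row 1 has {2,4}; column 5 has {1,3,4}, so it must be 5.
(r2,c2): row 2 has {1,3,4,5}; column 2 has {3,4}, so it must be 2.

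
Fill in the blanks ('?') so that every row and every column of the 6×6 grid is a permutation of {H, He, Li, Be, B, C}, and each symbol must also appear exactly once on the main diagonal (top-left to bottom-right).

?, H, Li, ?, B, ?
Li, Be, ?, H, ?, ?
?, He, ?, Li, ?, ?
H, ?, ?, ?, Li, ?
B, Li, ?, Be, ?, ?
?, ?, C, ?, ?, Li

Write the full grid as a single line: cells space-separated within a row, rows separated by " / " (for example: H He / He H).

He H Li C B Be / Li Be B H He C / C He H Li Be B / H C Be B Li He / B Li He Be C H / Be B C He H Li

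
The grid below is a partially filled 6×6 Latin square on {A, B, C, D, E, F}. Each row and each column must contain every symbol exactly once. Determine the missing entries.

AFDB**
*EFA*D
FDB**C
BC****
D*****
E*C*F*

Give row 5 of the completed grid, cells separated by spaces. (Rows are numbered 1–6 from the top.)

D B A C E F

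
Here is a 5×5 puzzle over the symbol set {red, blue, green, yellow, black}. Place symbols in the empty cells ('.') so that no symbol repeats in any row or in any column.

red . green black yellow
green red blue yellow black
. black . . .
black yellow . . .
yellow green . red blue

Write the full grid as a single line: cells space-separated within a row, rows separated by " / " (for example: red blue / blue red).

red blue green black yellow / green red blue yellow black / blue black yellow green red / black yellow red blue green / yellow green black red blue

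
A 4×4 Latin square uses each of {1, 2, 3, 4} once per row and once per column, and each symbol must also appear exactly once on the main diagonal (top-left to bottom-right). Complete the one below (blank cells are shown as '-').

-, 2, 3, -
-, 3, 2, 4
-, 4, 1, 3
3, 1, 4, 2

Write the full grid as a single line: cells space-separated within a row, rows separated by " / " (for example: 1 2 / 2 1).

4 2 3 1 / 1 3 2 4 / 2 4 1 3 / 3 1 4 2

(r1,c1) = 4
(r1,c4) = 1
(r2,c1) = 1
(r3,c1) = 2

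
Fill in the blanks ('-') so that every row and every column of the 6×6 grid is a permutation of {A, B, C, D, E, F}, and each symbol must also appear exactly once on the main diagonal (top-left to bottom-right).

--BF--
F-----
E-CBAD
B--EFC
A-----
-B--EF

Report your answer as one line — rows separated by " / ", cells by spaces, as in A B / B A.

D E B F C A / F A E C D B / E F C B A D / B D A E F C / A C F D B E / C B D A E F

Cell (r1,c1): row 1 has {B,F}; column 1 has {A,B,E,F}; the diagonal has {C,E,F} → D.
Cell (r1,c5): row 1 has {B,D,F}; column 5 has {A,E,F} → C.
Cell (r2,c2): row 2 has {F}; column 2 has {B}; the diagonal has {C,D,E,F} → A.
Cell (r3,c2): row 3 has {A,B,C,D,E}; column 2 has {A,B} → F.
Cell (r4,c2): row 4 has {B,C,E,F}; column 2 has {A,B,F} → D.
Cell (r4,c3): row 4 has {B,C,D,E,F}; column 3 has {B,C} → A.
Cell (r5,c5): row 5 has {A}; column 5 has {A,C,E,F}; the diagonal has {A,C,D,E,F} → B.
Cell (r5,c6): row 5 has {A,B}; column 6 has {C,D,F} → E.
Cell (r6,c1): row 6 has {B,E,F}; column 1 has {A,B,D,E,F} → C.
Cell (r6,c3): row 6 has {B,C,E,F}; column 3 has {A,B,C} → D.
Cell (r6,c4): row 6 has {B,C,D,E,F}; column 4 has {B,E,F} → A.
Cell (r1,c2): row 1 has {B,C,D,F}; column 2 has {A,B,D,F} → E.
Cell (r1,c6): row 1 has {B,C,D,E,F}; column 6 has {C,D,E,F} → A.
Cell (r2,c3): row 2 has {A,F}; column 3 has {A,B,C,D} → E.
Cell (r2,c5): row 2 has {A,E,F}; column 5 has {A,B,C,E,F} → D.
Cell (r2,c6): row 2 has {A,D,E,F}; column 6 has {A,C,D,E,F} → B.
Cell (r5,c2): row 5 has {A,B,E}; column 2 has {A,B,D,E,F} → C.
Cell (r5,c3): row 5 has {A,B,C,E}; column 3 has {A,B,C,D,E} → F.
Cell (r5,c4): row 5 has {A,B,C,E,F}; column 4 has {A,B,E,F} → D.
Cell (r2,c4): row 2 has {A,B,D,E,F}; column 4 has {A,B,D,E,F} → C.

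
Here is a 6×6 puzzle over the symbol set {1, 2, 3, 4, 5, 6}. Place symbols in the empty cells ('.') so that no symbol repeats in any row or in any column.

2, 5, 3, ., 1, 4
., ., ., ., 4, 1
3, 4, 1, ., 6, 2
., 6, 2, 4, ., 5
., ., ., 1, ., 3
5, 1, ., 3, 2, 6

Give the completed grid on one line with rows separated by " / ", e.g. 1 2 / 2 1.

(r1,c4) = 6
(r2,c1) = 6
(r2,c3) = 5
(r2,c4) = 2
(r3,c4) = 5
(r4,c1) = 1
(r4,c5) = 3
(r5,c1) = 4
(r5,c2) = 2
(r5,c3) = 6
(r5,c5) = 5
(r6,c3) = 4
(r2,c2) = 3

2 5 3 6 1 4 / 6 3 5 2 4 1 / 3 4 1 5 6 2 / 1 6 2 4 3 5 / 4 2 6 1 5 3 / 5 1 4 3 2 6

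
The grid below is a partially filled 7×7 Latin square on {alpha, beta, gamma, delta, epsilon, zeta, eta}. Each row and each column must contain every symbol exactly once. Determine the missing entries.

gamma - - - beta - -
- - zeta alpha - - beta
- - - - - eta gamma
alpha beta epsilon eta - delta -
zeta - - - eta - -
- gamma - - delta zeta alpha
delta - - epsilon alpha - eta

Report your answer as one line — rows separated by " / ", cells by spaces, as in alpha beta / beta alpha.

gamma eta delta zeta beta alpha epsilon / eta delta zeta alpha epsilon gamma beta / beta epsilon alpha delta zeta eta gamma / alpha beta epsilon eta gamma delta zeta / zeta alpha beta gamma eta epsilon delta / epsilon gamma eta beta delta zeta alpha / delta zeta gamma epsilon alpha beta eta

At row 4, column 7: row 4 has {alpha,beta,delta,epsilon,eta}; column 7 has {alpha,beta,gamma,eta}; that leaves zeta.
At row 6, column 4: row 6 has {alpha,gamma,delta,zeta}; column 4 has {alpha,epsilon,eta}; that leaves beta.
At row 7, column 2: row 7 has {alpha,delta,epsilon,eta}; column 2 has {beta,gamma}; that leaves zeta.
At row 4, column 5: row 4 has {alpha,beta,delta,epsilon,zeta,eta}; column 5 has {alpha,beta,delta,eta}; that leaves gamma.
At row 6, column 3: row 6 has {alpha,beta,gamma,delta,zeta}; column 3 has {epsilon,zeta}; that leaves eta.
At row 2, column 5: row 2 has {alpha,beta,zeta}; column 5 has {alpha,beta,gamma,delta,eta}; that leaves epsilon.
At row 2, column 6: row 2 has {alpha,beta,epsilon,zeta}; column 6 has {delta,zeta,eta}; that leaves gamma.
At row 3, column 5: row 3 has {gamma,eta}; column 5 has {alpha,beta,gamma,delta,epsilon,eta}; that leaves zeta.
At row 6, column 1: row 6 has {alpha,beta,gamma,delta,zeta,eta}; column 1 has {alpha,gamma,delta,zeta}; that leaves epsilon.
At row 7, column 6: row 7 has {alpha,delta,epsilon,zeta,eta}; column 6 has {gamma,delta,zeta,eta}; that leaves beta.
At row 2, column 1: row 2 has {alpha,beta,gamma,epsilon,zeta}; column 1 has {alpha,gamma,delta,epsilon,zeta}; that leaves eta.
At row 2, column 2: row 2 has {alpha,beta,gamma,epsilon,zeta,eta}; column 2 has {beta,gamma,zeta}; that leaves delta.
At row 3, column 1: row 3 has {gamma,zeta,eta}; column 1 has {alpha,gamma,delta,epsilon,zeta,eta}; that leaves beta.
At row 3, column 4: row 3 has {beta,gamma,zeta,eta}; column 4 has {alpha,beta,epsilon,eta}; that leaves delta.
At row 5, column 4: row 5 has {zeta,eta}; column 4 has {alpha,beta,delta,epsilon,eta}; that leaves gamma.
At row 7, column 3: row 7 has {alpha,beta,delta,epsilon,zeta,eta}; column 3 has {epsilon,zeta,eta}; that leaves gamma.
At row 1, column 4: row 1 has {beta,gamma}; column 4 has {alpha,beta,gamma,delta,epsilon,eta}; that leaves zeta.
At row 3, column 3: row 3 has {beta,gamma,delta,zeta,eta}; column 3 has {gamma,epsilon,zeta,eta}; that leaves alpha.
At row 1, column 3: row 1 has {beta,gamma,zeta}; column 3 has {alpha,gamma,epsilon,zeta,eta}; that leaves delta.
At row 1, column 7: row 1 has {beta,gamma,delta,zeta}; column 7 has {alpha,beta,gamma,zeta,eta}; that leaves epsilon.
At row 3, column 2: row 3 has {alpha,beta,gamma,delta,zeta,eta}; column 2 has {beta,gamma,delta,zeta}; that leaves epsilon.
At row 5, column 2: row 5 has {gamma,zeta,eta}; column 2 has {beta,gamma,delta,epsilon,zeta}; that leaves alpha.
At row 5, column 3: row 5 has {alpha,gamma,zeta,eta}; column 3 has {alpha,gamma,delta,epsilon,zeta,eta}; that leaves beta.
At row 5, column 6: row 5 has {alpha,beta,gamma,zeta,eta}; column 6 has {beta,gamma,delta,zeta,eta}; that leaves epsilon.
At row 5, column 7: row 5 has {alpha,beta,gamma,epsilon,zeta,eta}; column 7 has {alpha,beta,gamma,epsilon,zeta,eta}; that leaves delta.
At row 1, column 2: row 1 has {beta,gamma,delta,epsilon,zeta}; column 2 has {alpha,beta,gamma,delta,epsilon,zeta}; that leaves eta.
At row 1, column 6: row 1 has {beta,gamma,delta,epsilon,zeta,eta}; column 6 has {beta,gamma,delta,epsilon,zeta,eta}; that leaves alpha.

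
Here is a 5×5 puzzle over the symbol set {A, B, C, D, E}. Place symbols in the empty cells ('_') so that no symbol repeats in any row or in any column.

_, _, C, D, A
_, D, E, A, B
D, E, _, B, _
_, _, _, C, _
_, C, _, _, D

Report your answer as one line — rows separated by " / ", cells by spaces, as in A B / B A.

E B C D A / C D E A B / D E A B C / B A D C E / A C B E D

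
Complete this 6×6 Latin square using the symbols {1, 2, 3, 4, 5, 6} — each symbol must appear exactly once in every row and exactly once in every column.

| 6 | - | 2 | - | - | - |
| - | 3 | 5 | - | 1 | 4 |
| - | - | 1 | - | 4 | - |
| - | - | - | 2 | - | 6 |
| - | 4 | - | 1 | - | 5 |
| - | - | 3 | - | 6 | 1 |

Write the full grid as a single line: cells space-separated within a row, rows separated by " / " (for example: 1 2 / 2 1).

6 1 2 4 5 3 / 2 3 5 6 1 4 / 5 6 1 3 4 2 / 1 5 4 2 3 6 / 3 4 6 1 2 5 / 4 2 3 5 6 1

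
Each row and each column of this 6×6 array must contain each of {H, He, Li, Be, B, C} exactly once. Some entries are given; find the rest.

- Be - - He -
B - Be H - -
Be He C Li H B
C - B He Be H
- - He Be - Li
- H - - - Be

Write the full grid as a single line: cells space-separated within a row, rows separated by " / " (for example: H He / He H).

Li Be H B He C / B C Be H Li He / Be He C Li H B / C Li B He Be H / H B He Be C Li / He H Li C B Be

Cell (r1,c6): row 1 has {He,Be}; column 6 has {H,Li,Be,B} → C.
Cell (r2,c6): row 2 has {H,Be,B}; column 6 has {H,Li,Be,B,C} → He.
Cell (r4,c2): row 4 has {H,He,Be,B,C}; column 2 has {H,He,Be} → Li.
Cell (r5,c1): row 5 has {He,Li,Be}; column 1 has {Be,B,C} → H.
Cell (r6,c3): row 6 has {H,Be}; column 3 has {He,Be,B,C} → Li.
Cell (r1,c1): row 1 has {He,Be,C}; column 1 has {H,Be,B,C} → Li.
Cell (r1,c3): row 1 has {He,Li,Be,C}; column 3 has {He,Li,Be,B,C} → H.
Cell (r1,c4): row 1 has {H,He,Li,Be,C}; column 4 has {H,He,Li,Be} → B.
Cell (r2,c2): row 2 has {H,He,Be,B}; column 2 has {H,He,Li,Be} → C.
Cell (r2,c5): row 2 has {H,He,Be,B,C}; column 5 has {H,He,Be} → Li.
Cell (r5,c2): row 5 has {H,He,Li,Be}; column 2 has {H,He,Li,Be,C} → B.
Cell (r5,c5): row 5 has {H,He,Li,Be,B}; column 5 has {H,He,Li,Be} → C.
Cell (r6,c1): row 6 has {H,Li,Be}; column 1 has {H,Li,Be,B,C} → He.
Cell (r6,c4): row 6 has {H,He,Li,Be}; column 4 has {H,He,Li,Be,B} → C.
Cell (r6,c5): row 6 has {H,He,Li,Be,C}; column 5 has {H,He,Li,Be,C} → B.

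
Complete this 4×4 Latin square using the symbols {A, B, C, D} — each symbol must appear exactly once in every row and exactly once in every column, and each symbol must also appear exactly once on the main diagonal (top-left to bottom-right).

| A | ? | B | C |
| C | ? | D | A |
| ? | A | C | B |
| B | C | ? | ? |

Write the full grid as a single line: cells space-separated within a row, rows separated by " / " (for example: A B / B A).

At row 1, column 2: row 1 has {A,B,C}; column 2 has {A,C}; that leaves D.
At row 2, column 2: row 2 has {A,C,D}; column 2 has {A,C,D}; the diagonal has {A,C}; that leaves B.
At row 3, column 1: row 3 has {A,B,C}; column 1 has {A,B,C}; that leaves D.
At row 4, column 3: row 4 has {B,C}; column 3 has {B,C,D}; that leaves A.
At row 4, column 4: row 4 has {A,B,C}; column 4 has {A,B,C}; the diagonal has {A,B,C}; that leaves D.

A D B C / C B D A / D A C B / B C A D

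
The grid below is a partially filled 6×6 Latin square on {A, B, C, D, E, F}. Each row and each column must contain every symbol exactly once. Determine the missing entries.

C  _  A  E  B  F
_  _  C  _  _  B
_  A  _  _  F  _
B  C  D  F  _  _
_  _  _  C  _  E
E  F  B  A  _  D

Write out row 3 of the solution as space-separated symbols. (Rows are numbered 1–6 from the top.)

D A E B F C

(r1,c2) = D
(r2,c2) = E
(r2,c4) = D
(r2,c5) = A
(r3,c1) = D
(r3,c3) = E
(r3,c4) = B
(r3,c6) = C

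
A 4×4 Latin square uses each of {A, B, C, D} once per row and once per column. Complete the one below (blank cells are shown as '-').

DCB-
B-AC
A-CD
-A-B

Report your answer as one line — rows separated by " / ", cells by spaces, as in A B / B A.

At row 1, column 4: row 1 has {B,C,D}; column 4 has {B,C,D}; that leaves A.
At row 2, column 2: row 2 has {A,B,C}; column 2 has {A,C}; that leaves D.
At row 3, column 2: row 3 has {A,C,D}; column 2 has {A,C,D}; that leaves B.
At row 4, column 1: row 4 has {A,B}; column 1 has {A,B,D}; that leaves C.
At row 4, column 3: row 4 has {A,B,C}; column 3 has {A,B,C}; that leaves D.

D C B A / B D A C / A B C D / C A D B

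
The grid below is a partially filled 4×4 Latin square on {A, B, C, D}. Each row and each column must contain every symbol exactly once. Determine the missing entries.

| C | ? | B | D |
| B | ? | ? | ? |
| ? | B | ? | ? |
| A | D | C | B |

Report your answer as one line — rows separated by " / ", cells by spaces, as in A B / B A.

C A B D / B C D A / D B A C / A D C B

(r1,c2): row 1 has {B,C,D}; column 2 has {B,D}, so it must be A.
(r2,c2): row 2 has {B}; column 2 has {A,B,D}, so it must be C.
(r2,c4): row 2 has {B,C}; column 4 has {B,D}, so it must be A.
(r3,c1): row 3 has {B}; column 1 has {A,B,C}, so it must be D.
(r3,c3): row 3 has {B,D}; column 3 has {B,C}, so it must be A.
(r3,c4): row 3 has {A,B,D}; column 4 has {A,B,D}, so it must be C.
(r2,c3): row 2 has {A,B,C}; column 3 has {A,B,C}, so it must be D.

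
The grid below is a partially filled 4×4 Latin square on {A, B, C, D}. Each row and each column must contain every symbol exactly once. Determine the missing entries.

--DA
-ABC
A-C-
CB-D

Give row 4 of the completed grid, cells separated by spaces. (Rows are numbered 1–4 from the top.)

C B A D

row 1 has {A,D}; column 1 has {A,C} — only B is left for (r1,c1).
row 1 has {A,B,D}; column 2 has {A,B} — only C is left for (r1,c2).
row 2 has {A,B,C}; column 1 has {A,B,C} — only D is left for (r2,c1).
row 3 has {A,C}; column 2 has {A,B,C} — only D is left for (r3,c2).
row 3 has {A,C,D}; column 4 has {A,C,D} — only B is left for (r3,c4).
row 4 has {B,C,D}; column 3 has {B,C,D} — only A is left for (r4,c3).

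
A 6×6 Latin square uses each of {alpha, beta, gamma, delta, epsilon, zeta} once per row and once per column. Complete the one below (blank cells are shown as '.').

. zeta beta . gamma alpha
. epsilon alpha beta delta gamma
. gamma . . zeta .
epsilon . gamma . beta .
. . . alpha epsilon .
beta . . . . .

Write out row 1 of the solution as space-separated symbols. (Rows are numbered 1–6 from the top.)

delta zeta beta epsilon gamma alpha

At row 1, column 1: row 1 has {alpha,beta,gamma,zeta}; column 1 has {beta,epsilon}; that leaves delta.
At row 1, column 4: row 1 has {alpha,beta,gamma,delta,zeta}; column 4 has {alpha,beta}; that leaves epsilon.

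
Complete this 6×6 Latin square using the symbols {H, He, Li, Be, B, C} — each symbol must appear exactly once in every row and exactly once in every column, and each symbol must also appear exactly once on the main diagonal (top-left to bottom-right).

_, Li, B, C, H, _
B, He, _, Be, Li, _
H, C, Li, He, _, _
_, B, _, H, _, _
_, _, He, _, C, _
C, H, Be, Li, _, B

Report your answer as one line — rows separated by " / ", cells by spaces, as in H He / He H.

row 1 has {H,Li,B,C}; column 1 has {H,B,C}; the diagonal has {H,He,Li,B,C} — only Be is left for (r1,c1).
row 1 has {H,Li,Be,B,C}; column 6 has {B} — only He is left for (r1,c6).
row 3 has {H,He,Li,C}; column 6 has {He,B} — only Be is left for (r3,c6).
row 4 has {H,B}; column 3 has {He,Li,Be,B} — only C is left for (r4,c3).
row 4 has {H,B,C}; column 6 has {He,Be,B} — only Li is left for (r4,c6).
row 5 has {He,C}; column 1 has {H,Be,B,C} — only Li is left for (r5,c1).
row 5 has {He,Li,C}; column 2 has {H,He,Li,B,C} — only Be is left for (r5,c2).
row 5 has {He,Li,Be,C}; column 4 has {H,He,Li,Be,C} — only B is left for (r5,c4).
row 5 has {He,Li,Be,B,C}; column 6 has {He,Li,Be,B} — only H is left for (r5,c6).
row 6 has {H,Li,Be,B,C}; column 5 has {H,Li,C} — only He is left for (r6,c5).
row 2 has {He,Li,Be,B}; column 3 has {He,Li,Be,B,C} — only H is left for (r2,c3).
row 2 has {H,He,Li,Be,B}; column 6 has {H,He,Li,Be,B} — only C is left for (r2,c6).
row 3 has {H,He,Li,Be,C}; column 5 has {H,He,Li,C} — only B is left for (r3,c5).
row 4 has {H,Li,B,C}; column 1 has {H,Li,Be,B,C} — only He is left for (r4,c1).
row 4 has {H,He,Li,B,C}; column 5 has {H,He,Li,B,C} — only Be is left for (r4,c5).

Be Li B C H He / B He H Be Li C / H C Li He B Be / He B C H Be Li / Li Be He B C H / C H Be Li He B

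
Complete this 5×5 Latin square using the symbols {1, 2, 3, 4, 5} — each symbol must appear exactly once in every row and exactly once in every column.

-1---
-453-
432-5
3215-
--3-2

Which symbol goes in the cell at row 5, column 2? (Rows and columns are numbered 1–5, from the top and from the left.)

(r1,c3) = 4
(r1,c4) = 2
(r1,c5) = 3
(r2,c5) = 1
(r3,c4) = 1
(r4,c5) = 4
(r5,c2) = 5

5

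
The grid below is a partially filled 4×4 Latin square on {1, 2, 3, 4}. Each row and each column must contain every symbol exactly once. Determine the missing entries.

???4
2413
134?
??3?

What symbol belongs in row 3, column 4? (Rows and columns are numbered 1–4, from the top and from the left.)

2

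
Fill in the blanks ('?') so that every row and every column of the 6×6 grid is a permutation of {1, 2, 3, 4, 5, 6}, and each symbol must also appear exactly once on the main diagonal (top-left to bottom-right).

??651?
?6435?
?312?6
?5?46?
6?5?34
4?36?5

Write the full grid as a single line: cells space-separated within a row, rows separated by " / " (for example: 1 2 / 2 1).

(r1,c1) = 2
(r1,c2) = 4
(r1,c6) = 3
(r2,c1) = 1
(r2,c6) = 2
(r3,c1) = 5
(r3,c5) = 4
(r4,c1) = 3
(r4,c3) = 2
(r4,c6) = 1
(r5,c4) = 1
(r6,c5) = 2
(r5,c2) = 2
(r6,c2) = 1

2 4 6 5 1 3 / 1 6 4 3 5 2 / 5 3 1 2 4 6 / 3 5 2 4 6 1 / 6 2 5 1 3 4 / 4 1 3 6 2 5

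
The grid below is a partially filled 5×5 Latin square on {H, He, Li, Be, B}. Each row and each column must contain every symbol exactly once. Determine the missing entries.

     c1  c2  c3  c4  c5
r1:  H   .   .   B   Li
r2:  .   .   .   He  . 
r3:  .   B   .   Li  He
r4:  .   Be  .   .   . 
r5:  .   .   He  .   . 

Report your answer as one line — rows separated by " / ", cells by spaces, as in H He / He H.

H He Be B Li / Li H B He Be / Be B H Li He / He Be Li H B / B Li He Be H

Cell (r1,c2): row 1 has {H,Li,B}; column 2 has {Be,B} → He.
Cell (r1,c3): row 1 has {H,He,Li,B}; column 3 has {He} → Be.
Cell (r3,c1): row 3 has {He,Li,B}; column 1 has {H} → Be.
Cell (r3,c3): row 3 has {He,Li,Be,B}; column 3 has {He,Be} → H.
Cell (r4,c4): row 4 has {Be}; column 4 has {He,Li,B} → H.
Cell (r4,c5): row 4 has {H,Be}; column 5 has {He,Li} → B.
Cell (r5,c4): row 5 has {He}; column 4 has {H,He,Li,B} → Be.
Cell (r5,c5): row 5 has {He,Be}; column 5 has {He,Li,B} → H.
Cell (r2,c5): row 2 has {He}; column 5 has {H,He,Li,B} → Be.
Cell (r4,c3): row 4 has {H,Be,B}; column 3 has {H,He,Be} → Li.
Cell (r5,c2): row 5 has {H,He,Be}; column 2 has {He,Be,B} → Li.
Cell (r2,c2): row 2 has {He,Be}; column 2 has {He,Li,Be,B} → H.
Cell (r2,c3): row 2 has {H,He,Be}; column 3 has {H,He,Li,Be} → B.
Cell (r4,c1): row 4 has {H,Li,Be,B}; column 1 has {H,Be} → He.
Cell (r5,c1): row 5 has {H,He,Li,Be}; column 1 has {H,He,Be} → B.
Cell (r2,c1): row 2 has {H,He,Be,B}; column 1 has {H,He,Be,B} → Li.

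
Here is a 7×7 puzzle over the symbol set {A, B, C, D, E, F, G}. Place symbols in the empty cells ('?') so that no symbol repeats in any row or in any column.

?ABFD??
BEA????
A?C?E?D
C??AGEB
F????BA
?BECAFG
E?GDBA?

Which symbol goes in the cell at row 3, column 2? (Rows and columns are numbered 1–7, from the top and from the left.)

F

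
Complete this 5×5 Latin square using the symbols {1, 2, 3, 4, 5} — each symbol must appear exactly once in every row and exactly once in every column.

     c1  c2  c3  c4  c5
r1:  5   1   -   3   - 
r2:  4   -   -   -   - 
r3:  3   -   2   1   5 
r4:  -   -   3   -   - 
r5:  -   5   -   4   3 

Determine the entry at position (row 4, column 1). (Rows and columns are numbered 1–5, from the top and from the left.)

1

(r1,c3) = 4
(r1,c5) = 2
(r2,c5) = 1
(r3,c2) = 4
(r4,c2) = 2
(r4,c4) = 5
(r4,c5) = 4
(r5,c3) = 1
(r2,c2) = 3
(r2,c3) = 5
(r2,c4) = 2
(r4,c1) = 1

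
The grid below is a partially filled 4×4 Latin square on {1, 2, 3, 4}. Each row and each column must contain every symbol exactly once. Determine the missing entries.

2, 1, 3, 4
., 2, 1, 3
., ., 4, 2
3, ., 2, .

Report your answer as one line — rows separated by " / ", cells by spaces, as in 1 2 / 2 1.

Cell (r2,c1): row 2 has {1,2,3}; column 1 has {2,3} → 4.
Cell (r3,c1): row 3 has {2,4}; column 1 has {2,3,4} → 1.
Cell (r3,c2): row 3 has {1,2,4}; column 2 has {1,2} → 3.
Cell (r4,c2): row 4 has {2,3}; column 2 has {1,2,3} → 4.
Cell (r4,c4): row 4 has {2,3,4}; column 4 has {2,3,4} → 1.

2 1 3 4 / 4 2 1 3 / 1 3 4 2 / 3 4 2 1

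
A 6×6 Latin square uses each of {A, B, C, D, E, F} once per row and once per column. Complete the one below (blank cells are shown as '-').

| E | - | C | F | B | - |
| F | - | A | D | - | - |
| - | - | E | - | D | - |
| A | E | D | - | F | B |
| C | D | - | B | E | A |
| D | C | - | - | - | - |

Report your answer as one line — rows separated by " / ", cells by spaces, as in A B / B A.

(r1,c2): row 1 has {B,C,E,F}; column 2 has {C,D,E}, so it must be A.
(r1,c6): row 1 has {A,B,C,E,F}; column 6 has {A,B}, so it must be D.
(r2,c2): row 2 has {A,D,F}; column 2 has {A,C,D,E}, so it must be B.
(r2,c5): row 2 has {A,B,D,F}; column 5 has {B,D,E,F}, so it must be C.
(r2,c6): row 2 has {A,B,C,D,F}; column 6 has {A,B,D}, so it must be E.
(r3,c1): row 3 has {D,E}; column 1 has {A,C,D,E,F}, so it must be B.
(r3,c2): row 3 has {B,D,E}; column 2 has {A,B,C,D,E}, so it must be F.
(r3,c6): row 3 has {B,D,E,F}; column 6 has {A,B,D,E}, so it must be C.
(r4,c4): row 4 has {A,B,D,E,F}; column 4 has {B,D,F}, so it must be C.
(r5,c3): row 5 has {A,B,C,D,E}; column 3 has {A,C,D,E}, so it must be F.
(r6,c3): row 6 has {C,D}; column 3 has {A,C,D,E,F}, so it must be B.
(r6,c5): row 6 has {B,C,D}; column 5 has {B,C,D,E,F}, so it must be A.
(r6,c6): row 6 has {A,B,C,D}; column 6 has {A,B,C,D,E}, so it must be F.
(r3,c4): row 3 has {B,C,D,E,F}; column 4 has {B,C,D,F}, so it must be A.
(r6,c4): row 6 has {A,B,C,D,F}; column 4 has {A,B,C,D,F}, so it must be E.

E A C F B D / F B A D C E / B F E A D C / A E D C F B / C D F B E A / D C B E A F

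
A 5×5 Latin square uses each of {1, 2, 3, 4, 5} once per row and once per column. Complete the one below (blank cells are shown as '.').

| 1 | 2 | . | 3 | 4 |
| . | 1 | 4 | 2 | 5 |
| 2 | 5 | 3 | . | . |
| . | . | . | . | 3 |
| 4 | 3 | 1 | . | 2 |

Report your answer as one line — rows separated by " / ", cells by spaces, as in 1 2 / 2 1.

1 2 5 3 4 / 3 1 4 2 5 / 2 5 3 4 1 / 5 4 2 1 3 / 4 3 1 5 2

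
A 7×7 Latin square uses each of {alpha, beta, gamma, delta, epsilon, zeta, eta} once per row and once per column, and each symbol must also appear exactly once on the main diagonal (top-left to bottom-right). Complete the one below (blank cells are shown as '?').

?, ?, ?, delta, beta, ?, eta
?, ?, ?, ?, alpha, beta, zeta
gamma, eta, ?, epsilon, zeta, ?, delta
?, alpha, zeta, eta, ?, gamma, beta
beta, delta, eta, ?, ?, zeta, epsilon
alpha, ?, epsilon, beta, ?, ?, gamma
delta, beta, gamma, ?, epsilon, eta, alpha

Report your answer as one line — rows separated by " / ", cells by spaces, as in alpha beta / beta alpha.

(r1,c3) = alpha
(r1,c6) = epsilon
(r2,c3) = delta
(r2,c4) = gamma
(r3,c3) = beta
(r3,c6) = alpha
(r4,c1) = epsilon
(r4,c5) = delta
(r5,c4) = alpha
(r5,c5) = gamma
(r6,c2) = zeta
(r6,c5) = eta
(r6,c6) = delta
(r7,c4) = zeta
(r1,c1) = zeta
(r1,c2) = gamma
(r2,c1) = eta
(r2,c2) = epsilon

zeta gamma alpha delta beta epsilon eta / eta epsilon delta gamma alpha beta zeta / gamma eta beta epsilon zeta alpha delta / epsilon alpha zeta eta delta gamma beta / beta delta eta alpha gamma zeta epsilon / alpha zeta epsilon beta eta delta gamma / delta beta gamma zeta epsilon eta alpha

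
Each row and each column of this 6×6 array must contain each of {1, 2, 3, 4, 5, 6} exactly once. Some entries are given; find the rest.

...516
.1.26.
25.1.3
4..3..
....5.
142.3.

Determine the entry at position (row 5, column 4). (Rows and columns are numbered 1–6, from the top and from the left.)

4

(r1,c1): row 1 has {1,5,6}; column 1 has {1,2,4}, so it must be 3.
(r1,c2): row 1 has {1,3,5,6}; column 2 has {1,4,5}, so it must be 2.
(r1,c3): row 1 has {1,2,3,5,6}; column 3 has {2}, so it must be 4.
(r2,c1): row 2 has {1,2,6}; column 1 has {1,2,3,4}, so it must be 5.
(r2,c3): row 2 has {1,2,5,6}; column 3 has {2,4}, so it must be 3.
(r2,c6): row 2 has {1,2,3,5,6}; column 6 has {3,6}, so it must be 4.
(r3,c3): row 3 has {1,2,3,5}; column 3 has {2,3,4}, so it must be 6.
(r3,c5): row 3 has {1,2,3,5,6}; column 5 has {1,3,5,6}, so it must be 4.
(r4,c2): row 4 has {3,4}; column 2 has {1,2,4,5}, so it must be 6.
(r4,c5): row 4 has {3,4,6}; column 5 has {1,3,4,5,6}, so it must be 2.
(r5,c1): row 5 has {5}; column 1 has {1,2,3,4,5}, so it must be 6.
(r5,c2): row 5 has {5,6}; column 2 has {1,2,4,5,6}, so it must be 3.
(r5,c3): row 5 has {3,5,6}; column 3 has {2,3,4,6}, so it must be 1.
(r5,c4): row 5 has {1,3,5,6}; column 4 has {1,2,3,5}, so it must be 4.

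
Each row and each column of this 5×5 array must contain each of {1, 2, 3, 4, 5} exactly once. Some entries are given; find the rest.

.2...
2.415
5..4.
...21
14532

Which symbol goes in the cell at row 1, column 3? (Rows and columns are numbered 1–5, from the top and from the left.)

1

Cell (r1,c4): row 1 has {2}; column 4 has {1,2,3,4} → 5.
Cell (r2,c2): row 2 has {1,2,4,5}; column 2 has {2,4} → 3.
Cell (r3,c2): row 3 has {4,5}; column 2 has {2,3,4} → 1.
Cell (r3,c5): row 3 has {1,4,5}; column 5 has {1,2,5} → 3.
Cell (r4,c2): row 4 has {1,2}; column 2 has {1,2,3,4} → 5.
Cell (r4,c3): row 4 has {1,2,5}; column 3 has {4,5} → 3.
Cell (r1,c3): row 1 has {2,5}; column 3 has {3,4,5} → 1.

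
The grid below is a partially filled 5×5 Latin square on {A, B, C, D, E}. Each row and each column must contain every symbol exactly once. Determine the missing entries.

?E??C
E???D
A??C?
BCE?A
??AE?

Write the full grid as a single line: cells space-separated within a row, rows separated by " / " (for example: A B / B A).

D E B A C / E A C B D / A B D C E / B C E D A / C D A E B

row 1 has {C,E}; column 1 has {A,B,E} — only D is left for (r1,c1).
row 1 has {C,D,E}; column 3 has {A,E} — only B is left for (r1,c3).
row 1 has {B,C,D,E}; column 4 has {C,E} — only A is left for (r1,c4).
row 2 has {D,E}; column 3 has {A,B,E} — only C is left for (r2,c3).
row 2 has {C,D,E}; column 4 has {A,C,E} — only B is left for (r2,c4).
row 3 has {A,C}; column 3 has {A,B,C,E} — only D is left for (r3,c3).
row 4 has {A,B,C,E}; column 4 has {A,B,C,E} — only D is left for (r4,c4).
row 5 has {A,E}; column 1 has {A,B,D,E} — only C is left for (r5,c1).
row 5 has {A,C,E}; column 5 has {A,C,D} — only B is left for (r5,c5).
row 2 has {B,C,D,E}; column 2 has {C,E} — only A is left for (r2,c2).
row 3 has {A,C,D}; column 2 has {A,C,E} — only B is left for (r3,c2).
row 3 has {A,B,C,D}; column 5 has {A,B,C,D} — only E is left for (r3,c5).
row 5 has {A,B,C,E}; column 2 has {A,B,C,E} — only D is left for (r5,c2).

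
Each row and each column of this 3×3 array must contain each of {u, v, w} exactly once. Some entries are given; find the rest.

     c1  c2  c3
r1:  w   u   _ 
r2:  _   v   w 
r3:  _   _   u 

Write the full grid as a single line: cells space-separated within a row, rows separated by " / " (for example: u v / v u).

w u v / u v w / v w u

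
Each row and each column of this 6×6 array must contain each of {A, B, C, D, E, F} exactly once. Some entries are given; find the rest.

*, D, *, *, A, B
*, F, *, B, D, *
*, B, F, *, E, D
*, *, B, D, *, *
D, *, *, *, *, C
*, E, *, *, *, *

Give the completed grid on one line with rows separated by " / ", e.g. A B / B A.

F D C E A B / C F A B D E / A B F C E D / E C B D F A / D A E F B C / B E D A C F

(r5,c2) = A
(r5,c3) = E
(r5,c4) = F
(r5,c5) = B
(r1,c3) = C
(r1,c4) = E
(r2,c3) = A
(r2,c6) = E
(r4,c2) = C
(r4,c5) = F
(r4,c6) = A
(r6,c3) = D
(r6,c5) = C
(r6,c6) = F
(r1,c1) = F
(r2,c1) = C
(r3,c1) = A
(r3,c4) = C
(r4,c1) = E
(r6,c1) = B
(r6,c4) = A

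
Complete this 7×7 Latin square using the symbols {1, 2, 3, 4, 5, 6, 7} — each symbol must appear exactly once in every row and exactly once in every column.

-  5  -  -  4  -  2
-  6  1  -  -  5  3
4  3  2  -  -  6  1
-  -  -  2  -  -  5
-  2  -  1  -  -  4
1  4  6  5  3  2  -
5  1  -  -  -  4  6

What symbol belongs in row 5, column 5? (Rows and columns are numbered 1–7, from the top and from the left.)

At row 3, column 4: row 3 has {1,2,3,4,6}; column 4 has {1,2,5}; that leaves 7.
At row 3, column 5: row 3 has {1,2,3,4,6,7}; column 5 has {3,4}; that leaves 5.
At row 4, column 2: row 4 has {2,5}; column 2 has {1,2,3,4,5,6}; that leaves 7.
At row 6, column 7: row 6 has {1,2,3,4,5,6}; column 7 has {1,2,3,4,5,6}; that leaves 7.
At row 7, column 4: row 7 has {1,4,5,6}; column 4 has {1,2,5,7}; that leaves 3.
At row 1, column 4: row 1 has {2,4,5}; column 4 has {1,2,3,5,7}; that leaves 6.
At row 2, column 4: row 2 has {1,3,5,6}; column 4 has {1,2,3,5,6,7}; that leaves 4.
At row 7, column 3: row 7 has {1,3,4,5,6}; column 3 has {1,2,6}; that leaves 7.
At row 7, column 5: row 7 has {1,3,4,5,6,7}; column 5 has {3,4,5}; that leaves 2.
At row 1, column 3: row 1 has {2,4,5,6}; column 3 has {1,2,6,7}; that leaves 3.
At row 2, column 5: row 2 has {1,3,4,5,6}; column 5 has {2,3,4,5}; that leaves 7.
At row 4, column 3: row 4 has {2,5,7}; column 3 has {1,2,3,6,7}; that leaves 4.
At row 5, column 3: row 5 has {1,2,4}; column 3 has {1,2,3,4,6,7}; that leaves 5.
At row 5, column 5: row 5 has {1,2,4,5}; column 5 has {2,3,4,5,7}; that leaves 6.

6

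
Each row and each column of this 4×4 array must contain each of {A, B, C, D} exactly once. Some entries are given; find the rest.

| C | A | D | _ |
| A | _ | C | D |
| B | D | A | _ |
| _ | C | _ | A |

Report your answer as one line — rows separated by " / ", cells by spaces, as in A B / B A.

Cell (r1,c4): row 1 has {A,C,D}; column 4 has {A,D} → B.
Cell (r2,c2): row 2 has {A,C,D}; column 2 has {A,C,D} → B.
Cell (r3,c4): row 3 has {A,B,D}; column 4 has {A,B,D} → C.
Cell (r4,c1): row 4 has {A,C}; column 1 has {A,B,C} → D.
Cell (r4,c3): row 4 has {A,C,D}; column 3 has {A,C,D} → B.

C A D B / A B C D / B D A C / D C B A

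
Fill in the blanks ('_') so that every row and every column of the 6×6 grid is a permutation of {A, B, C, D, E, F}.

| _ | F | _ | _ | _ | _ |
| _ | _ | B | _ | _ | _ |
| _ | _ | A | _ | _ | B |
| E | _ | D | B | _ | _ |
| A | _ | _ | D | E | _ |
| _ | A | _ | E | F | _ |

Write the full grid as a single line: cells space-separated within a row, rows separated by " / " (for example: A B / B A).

(r4,c2) = C
(r4,c5) = A
(r4,c6) = F
(r5,c2) = B
(r5,c6) = C
(r6,c3) = C
(r6,c6) = D
(r1,c3) = E
(r1,c6) = A
(r2,c6) = E
(r5,c3) = F
(r6,c1) = B
(r1,c4) = C
(r2,c2) = D
(r2,c5) = C
(r3,c2) = E
(r3,c4) = F
(r3,c5) = D
(r1,c1) = D
(r1,c5) = B
(r2,c1) = F
(r2,c4) = A
(r3,c1) = C

D F E C B A / F D B A C E / C E A F D B / E C D B A F / A B F D E C / B A C E F D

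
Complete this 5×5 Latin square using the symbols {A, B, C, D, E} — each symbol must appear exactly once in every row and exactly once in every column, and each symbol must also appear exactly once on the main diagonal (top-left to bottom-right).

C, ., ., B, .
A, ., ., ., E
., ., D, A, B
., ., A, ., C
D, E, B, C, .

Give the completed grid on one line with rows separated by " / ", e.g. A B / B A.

C A E B D / A B C D E / E C D A B / B D A E C / D E B C A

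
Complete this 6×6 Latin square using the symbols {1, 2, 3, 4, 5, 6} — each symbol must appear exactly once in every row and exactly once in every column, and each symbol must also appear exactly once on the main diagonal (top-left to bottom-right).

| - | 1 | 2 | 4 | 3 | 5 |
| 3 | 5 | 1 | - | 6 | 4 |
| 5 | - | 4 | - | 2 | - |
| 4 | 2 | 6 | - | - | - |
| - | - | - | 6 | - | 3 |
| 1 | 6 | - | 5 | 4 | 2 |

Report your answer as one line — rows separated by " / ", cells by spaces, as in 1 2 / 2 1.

6 1 2 4 3 5 / 3 5 1 2 6 4 / 5 3 4 1 2 6 / 4 2 6 3 5 1 / 2 4 5 6 1 3 / 1 6 3 5 4 2

row 1 has {1,2,3,4,5}; column 1 has {1,3,4,5}; the diagonal has {2,4,5} — only 6 is left for (r1,c1).
row 2 has {1,3,4,5,6}; column 4 has {4,5,6} — only 2 is left for (r2,c4).
row 3 has {2,4,5}; column 2 has {1,2,5,6} — only 3 is left for (r3,c2).
row 3 has {2,3,4,5}; column 4 has {2,4,5,6} — only 1 is left for (r3,c4).
row 3 has {1,2,3,4,5}; column 6 has {2,3,4,5} — only 6 is left for (r3,c6).
row 4 has {2,4,6}; column 4 has {1,2,4,5,6}; the diagonal has {2,4,5,6} — only 3 is left for (r4,c4).
row 4 has {2,3,4,6}; column 6 has {2,3,4,5,6} — only 1 is left for (r4,c6).
row 5 has {3,6}; column 1 has {1,3,4,5,6} — only 2 is left for (r5,c1).
row 5 has {2,3,6}; column 2 has {1,2,3,5,6} — only 4 is left for (r5,c2).
row 5 has {2,3,4,6}; column 3 has {1,2,4,6} — only 5 is left for (r5,c3).
row 5 has {2,3,4,5,6}; column 5 has {2,3,4,6}; the diagonal has {2,3,4,5,6} — only 1 is left for (r5,c5).
row 6 has {1,2,4,5,6}; column 3 has {1,2,4,5,6} — only 3 is left for (r6,c3).
row 4 has {1,2,3,4,6}; column 5 has {1,2,3,4,6} — only 5 is left for (r4,c5).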